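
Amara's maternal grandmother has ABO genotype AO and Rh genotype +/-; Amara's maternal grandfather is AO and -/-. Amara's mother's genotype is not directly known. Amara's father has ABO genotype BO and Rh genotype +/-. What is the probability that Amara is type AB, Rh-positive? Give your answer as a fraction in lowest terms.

Amara's mother's ABO genotype from AO × AO: 1/4 AA, 1/2 AO, 1/4 OO.
Crossing each possibility with the father BO and summing P(type AB): 1/4·1/2 + 1/2·1/4 + 1/4·0 = 1/4.
Similarly for Rh via the mother's Rh distribution: P(Rh+) = 5/8.
Independent loci: 1/4 × 5/8 = 5/32.

5/32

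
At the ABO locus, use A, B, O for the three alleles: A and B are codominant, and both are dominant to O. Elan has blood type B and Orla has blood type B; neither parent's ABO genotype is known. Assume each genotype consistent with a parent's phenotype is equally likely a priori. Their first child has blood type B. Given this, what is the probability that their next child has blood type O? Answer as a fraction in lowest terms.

Possible genotypes: Elan ∈ {BB, BO}; Orla ∈ {BB, BO}.
Weight each parental genotype pair by prior × P(type-B child):
  BB × BB: posterior weight 4/15; P(next child type O) = 0.
  BB × BO: posterior weight 4/15; P(next child type O) = 0.
  BO × BB: posterior weight 4/15; P(next child type O) = 0.
  BO × BO: posterior weight 1/5; P(next child type O) = 1/4.
Weighted sum = 1/20.

1/20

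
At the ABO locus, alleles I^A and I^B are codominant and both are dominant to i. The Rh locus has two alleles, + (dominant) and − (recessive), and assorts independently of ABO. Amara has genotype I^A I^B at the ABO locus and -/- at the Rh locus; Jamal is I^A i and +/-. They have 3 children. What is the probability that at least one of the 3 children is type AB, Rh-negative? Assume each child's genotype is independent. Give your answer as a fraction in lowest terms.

ABO cross I^A I^B × I^A i → 1/2 A, 1/4 B, 1/4 AB.
Rh cross -/- × +/- → 1/2 Rh+, 1/2 Rh-; so P(type AB, Rh-negative) = 1/4 × 1/2 = 1/8 per child.
P(none) = (7/8)^3 = 343/512; P(at least one) = 1 − 343/512 = 169/512.

169/512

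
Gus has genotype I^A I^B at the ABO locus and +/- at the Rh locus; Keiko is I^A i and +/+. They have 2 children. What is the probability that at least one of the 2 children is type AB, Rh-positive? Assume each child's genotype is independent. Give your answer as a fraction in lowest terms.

ABO cross I^A I^B × I^A i → 1/2 A, 1/4 B, 1/4 AB.
Rh cross +/- × +/+ → 1 Rh+; so P(type AB, Rh-positive) = 1/4 × 1 = 1/4 per child.
P(none) = (3/4)^2 = 9/16; P(at least one) = 1 − 9/16 = 7/16.

7/16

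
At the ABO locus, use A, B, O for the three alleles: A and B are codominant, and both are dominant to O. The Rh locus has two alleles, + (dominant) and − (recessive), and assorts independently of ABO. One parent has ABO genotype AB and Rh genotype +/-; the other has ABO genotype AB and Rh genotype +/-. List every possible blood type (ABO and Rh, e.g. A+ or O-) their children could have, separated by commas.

A+, A-, B+, B-, AB+, AB-

Gametes from AB × AB give offspring ABO genotypes AA, AB, BB, i.e. phenotypes A, B, AB.
Rh cross +/- × +/- → phenotypes Rh+, Rh-.
Combining independently: A+, A-, B+, B-, AB+, AB-.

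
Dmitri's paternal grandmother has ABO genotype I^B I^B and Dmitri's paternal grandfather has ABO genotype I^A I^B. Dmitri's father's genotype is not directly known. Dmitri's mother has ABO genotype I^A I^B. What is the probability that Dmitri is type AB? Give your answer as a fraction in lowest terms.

1/2

Dmitri's father's ABO genotype from I^B I^B × I^A I^B: 1/2 I^A I^B, 1/2 I^B I^B.
Crossing each possibility with the mother I^A I^B and summing P(type AB): 1/2·1/2 + 1/2·1/2 = 1/2.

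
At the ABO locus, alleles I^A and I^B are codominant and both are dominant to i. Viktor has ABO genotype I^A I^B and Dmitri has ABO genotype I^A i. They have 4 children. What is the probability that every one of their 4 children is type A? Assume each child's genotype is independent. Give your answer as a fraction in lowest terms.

1/16

ABO cross I^A I^B × I^A i → 1/2 A, 1/4 B, 1/4 AB.
So P(type A) = 1/2 per child.
All 4 independent: (1/2)^4 = 1/16.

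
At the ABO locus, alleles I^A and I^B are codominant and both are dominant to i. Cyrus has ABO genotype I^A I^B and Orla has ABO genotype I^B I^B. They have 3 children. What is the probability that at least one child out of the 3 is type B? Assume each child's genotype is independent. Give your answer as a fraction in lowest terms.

7/8

ABO cross I^A I^B × I^B I^B → 1/2 B, 1/2 AB.
So P(type B) = 1/2 per child.
P(none) = (1/2)^3 = 1/8; P(at least one) = 1 − 1/8 = 7/8.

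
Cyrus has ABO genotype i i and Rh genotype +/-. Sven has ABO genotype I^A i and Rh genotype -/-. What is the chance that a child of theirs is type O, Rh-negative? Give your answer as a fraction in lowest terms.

1/4

ABO cross i i × I^A i → offspring phenotypes: 1/2 O, 1/2 A.
Rh cross +/- × -/- → 1/2 Rh+, 1/2 Rh-.
Independent loci: P(type O, Rh-negative) = 1/2 × 1/2 = 1/4.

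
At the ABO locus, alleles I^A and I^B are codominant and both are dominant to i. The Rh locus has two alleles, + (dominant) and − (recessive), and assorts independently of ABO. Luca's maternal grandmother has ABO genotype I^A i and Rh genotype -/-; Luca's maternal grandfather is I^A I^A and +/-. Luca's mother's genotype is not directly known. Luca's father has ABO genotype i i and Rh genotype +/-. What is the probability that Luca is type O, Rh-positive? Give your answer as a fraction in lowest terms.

5/32

Luca's mother's ABO genotype from I^A i × I^A I^A: 1/2 I^A I^A, 1/2 I^A i.
Crossing each possibility with the father i i and summing P(type O): 1/2·0 + 1/2·1/2 = 1/4.
Similarly for Rh via the mother's Rh distribution: P(Rh+) = 5/8.
Independent loci: 1/4 × 5/8 = 5/32.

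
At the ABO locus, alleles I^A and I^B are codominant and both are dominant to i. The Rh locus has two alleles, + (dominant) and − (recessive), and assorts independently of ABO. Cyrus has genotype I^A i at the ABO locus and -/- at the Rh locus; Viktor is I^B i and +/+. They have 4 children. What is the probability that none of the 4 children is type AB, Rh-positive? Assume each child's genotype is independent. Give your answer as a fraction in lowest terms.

ABO cross I^A i × I^B i → 1/4 O, 1/4 A, 1/4 B, 1/4 AB.
Rh cross -/- × +/+ → 1 Rh+; so P(type AB, Rh-positive) = 1/4 × 1 = 1/4 per child.
P(not type AB, Rh-positive) = 3/4 for one child; (3/4)^4 = 81/256.

81/256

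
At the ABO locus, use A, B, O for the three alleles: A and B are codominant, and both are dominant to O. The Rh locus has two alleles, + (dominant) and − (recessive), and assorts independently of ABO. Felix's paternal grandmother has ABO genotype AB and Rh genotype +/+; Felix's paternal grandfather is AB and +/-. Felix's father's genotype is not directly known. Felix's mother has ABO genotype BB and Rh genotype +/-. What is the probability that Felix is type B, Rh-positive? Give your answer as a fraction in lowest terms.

7/16

Felix's father's ABO genotype from AB × AB: 1/4 AA, 1/2 AB, 1/4 BB.
Crossing each possibility with the mother BB and summing P(type B): 1/4·0 + 1/2·1/2 + 1/4·1 = 1/2.
Similarly for Rh via the father's Rh distribution: P(Rh+) = 7/8.
Independent loci: 1/2 × 7/8 = 7/16.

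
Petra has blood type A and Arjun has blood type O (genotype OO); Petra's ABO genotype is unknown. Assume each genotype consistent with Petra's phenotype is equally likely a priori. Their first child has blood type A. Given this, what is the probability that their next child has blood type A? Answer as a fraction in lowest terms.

Possible genotypes: Petra ∈ {AA, AO}; Arjun ∈ {OO}.
Weight each parental genotype pair by prior × P(type-A child):
  AA × OO: posterior weight 2/3; P(next child type A) = 1.
  AO × OO: posterior weight 1/3; P(next child type A) = 1/2.
Weighted sum = 5/6.

5/6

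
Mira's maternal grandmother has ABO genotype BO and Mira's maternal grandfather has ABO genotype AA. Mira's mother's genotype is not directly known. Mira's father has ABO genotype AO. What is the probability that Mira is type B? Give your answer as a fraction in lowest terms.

Mira's mother's ABO genotype from BO × AA: 1/2 AB, 1/2 AO.
Crossing each possibility with the father AO and summing P(type B): 1/2·1/4 + 1/2·0 = 1/8.

1/8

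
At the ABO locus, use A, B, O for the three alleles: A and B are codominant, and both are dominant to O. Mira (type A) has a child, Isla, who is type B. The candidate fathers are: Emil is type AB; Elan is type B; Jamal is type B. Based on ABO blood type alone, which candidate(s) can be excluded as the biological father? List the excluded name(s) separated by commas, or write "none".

none

A candidate is excluded only if no genotype consistent with his phenotype could produce a type B child with a type A mother.
Every candidate has at least one consistent genotype combination, so none can be excluded.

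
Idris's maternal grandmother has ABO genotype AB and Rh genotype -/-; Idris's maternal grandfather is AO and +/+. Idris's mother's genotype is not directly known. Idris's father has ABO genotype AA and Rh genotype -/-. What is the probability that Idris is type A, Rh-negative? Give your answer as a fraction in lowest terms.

Idris's mother's ABO genotype from AB × AO: 1/4 AA, 1/4 AB, 1/4 AO, 1/4 BO.
Crossing each possibility with the father AA and summing P(type A): 1/4·1 + 1/4·1/2 + 1/4·1 + 1/4·1/2 = 3/4.
Similarly for Rh via the mother's Rh distribution: P(Rh-) = 1/2.
Independent loci: 3/4 × 1/2 = 3/8.

3/8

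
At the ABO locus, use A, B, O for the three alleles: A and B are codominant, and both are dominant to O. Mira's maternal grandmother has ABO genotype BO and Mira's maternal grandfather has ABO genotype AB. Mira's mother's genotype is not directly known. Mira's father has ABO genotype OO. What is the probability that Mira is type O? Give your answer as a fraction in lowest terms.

Mira's mother's ABO genotype from BO × AB: 1/4 AB, 1/4 AO, 1/4 BB, 1/4 BO.
Crossing each possibility with the father OO and summing P(type O): 1/4·0 + 1/4·1/2 + 1/4·0 + 1/4·1/2 = 1/4.

1/4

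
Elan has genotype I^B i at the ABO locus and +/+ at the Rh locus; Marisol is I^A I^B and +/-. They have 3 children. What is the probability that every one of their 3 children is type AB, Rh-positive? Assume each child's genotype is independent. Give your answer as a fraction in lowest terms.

1/64

ABO cross I^B i × I^A I^B → 1/4 A, 1/2 B, 1/4 AB.
Rh cross +/+ × +/- → 1 Rh+; so P(type AB, Rh-positive) = 1/4 × 1 = 1/4 per child.
All 3 independent: (1/4)^3 = 1/64.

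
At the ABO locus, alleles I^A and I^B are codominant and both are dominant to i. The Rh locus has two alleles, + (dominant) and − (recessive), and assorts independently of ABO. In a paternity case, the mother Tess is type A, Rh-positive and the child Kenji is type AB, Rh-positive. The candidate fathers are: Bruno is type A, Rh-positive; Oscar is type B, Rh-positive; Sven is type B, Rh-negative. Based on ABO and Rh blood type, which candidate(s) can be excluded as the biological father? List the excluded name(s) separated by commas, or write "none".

Bruno

A candidate is excluded only if no genotype consistent with his phenotype could produce a type AB, Rh-positive child with a type A, Rh-positive mother.
Bruno (type A, Rh+): no genotype consistent with that phenotype can produce a type-AB Rh+ child with a type-A mother.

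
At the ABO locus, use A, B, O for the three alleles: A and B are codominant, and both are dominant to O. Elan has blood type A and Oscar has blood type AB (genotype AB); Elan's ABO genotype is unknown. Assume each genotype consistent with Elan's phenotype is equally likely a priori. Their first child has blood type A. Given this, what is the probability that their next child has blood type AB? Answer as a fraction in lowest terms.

3/8

Possible genotypes: Elan ∈ {AA, AO}; Oscar ∈ {AB}.
Weight each parental genotype pair by prior × P(type-A child):
  AA × AB: posterior weight 1/2; P(next child type AB) = 1/2.
  AO × AB: posterior weight 1/2; P(next child type AB) = 1/4.
Weighted sum = 3/8.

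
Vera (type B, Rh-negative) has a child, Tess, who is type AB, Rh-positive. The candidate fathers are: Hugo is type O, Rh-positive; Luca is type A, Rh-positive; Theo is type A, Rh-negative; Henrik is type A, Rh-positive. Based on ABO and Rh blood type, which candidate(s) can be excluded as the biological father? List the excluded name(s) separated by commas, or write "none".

Hugo, Theo

A candidate is excluded only if no genotype consistent with his phenotype could produce a type AB, Rh-positive child with a type B, Rh-negative mother.
Hugo (type O, Rh+): no genotype consistent with that phenotype can produce a type-AB Rh+ child with a type-B mother.
Theo (type A, Rh-): no genotype consistent with that phenotype can produce a type-AB Rh+ child with a type-B mother.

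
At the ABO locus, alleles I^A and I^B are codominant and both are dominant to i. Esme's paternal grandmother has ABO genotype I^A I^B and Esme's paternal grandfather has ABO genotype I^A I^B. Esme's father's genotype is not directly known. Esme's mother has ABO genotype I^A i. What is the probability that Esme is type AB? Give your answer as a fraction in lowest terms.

1/4

Esme's father's ABO genotype from I^A I^B × I^A I^B: 1/4 I^A I^A, 1/2 I^A I^B, 1/4 I^B I^B.
Crossing each possibility with the mother I^A i and summing P(type AB): 1/4·0 + 1/2·1/4 + 1/4·1/2 = 1/4.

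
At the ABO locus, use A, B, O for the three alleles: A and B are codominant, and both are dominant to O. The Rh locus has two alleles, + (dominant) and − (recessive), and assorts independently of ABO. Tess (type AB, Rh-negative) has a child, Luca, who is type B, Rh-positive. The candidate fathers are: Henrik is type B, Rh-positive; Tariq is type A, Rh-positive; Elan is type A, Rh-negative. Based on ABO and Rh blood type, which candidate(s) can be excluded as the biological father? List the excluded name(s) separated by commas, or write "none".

A candidate is excluded only if no genotype consistent with his phenotype could produce a type B, Rh-positive child with a type AB, Rh-negative mother.
Elan (type A, Rh-): no genotype consistent with that phenotype can produce a type-B Rh+ child with a type-AB mother.

Elan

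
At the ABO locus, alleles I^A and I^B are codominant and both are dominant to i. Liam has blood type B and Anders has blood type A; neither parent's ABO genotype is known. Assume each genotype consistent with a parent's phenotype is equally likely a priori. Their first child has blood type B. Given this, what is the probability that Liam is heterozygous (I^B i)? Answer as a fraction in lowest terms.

1/3

Possible genotypes: Liam ∈ {I^B I^B, I^B i}; Anders ∈ {I^A I^A, I^A i}.
Weight each parental genotype pair by prior × P(type-B child):
  I^B I^B × I^A i: posterior weight 2/3.
  I^B i × I^A i: posterior weight 1/3.
Sum the posterior weight over pairs where Liam is I^B i: 1/3.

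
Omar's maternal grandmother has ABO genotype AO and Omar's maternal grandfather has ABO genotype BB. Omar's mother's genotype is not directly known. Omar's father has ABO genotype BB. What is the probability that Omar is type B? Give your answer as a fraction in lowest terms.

3/4

Omar's mother's ABO genotype from AO × BB: 1/2 AB, 1/2 BO.
Crossing each possibility with the father BB and summing P(type B): 1/2·1/2 + 1/2·1 = 3/4.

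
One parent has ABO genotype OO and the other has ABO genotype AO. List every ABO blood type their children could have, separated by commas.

Gametes from OO × AO give offspring ABO genotypes AO, OO, i.e. phenotypes O, A.

O, A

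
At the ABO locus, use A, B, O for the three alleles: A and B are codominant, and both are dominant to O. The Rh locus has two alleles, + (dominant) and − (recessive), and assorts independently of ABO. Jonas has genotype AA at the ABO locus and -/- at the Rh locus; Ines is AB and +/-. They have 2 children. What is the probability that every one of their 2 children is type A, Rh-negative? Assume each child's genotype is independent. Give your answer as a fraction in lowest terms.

1/16

ABO cross AA × AB → 1/2 A, 1/2 AB.
Rh cross -/- × +/- → 1/2 Rh+, 1/2 Rh-; so P(type A, Rh-negative) = 1/2 × 1/2 = 1/4 per child.
All 2 independent: (1/4)^2 = 1/16.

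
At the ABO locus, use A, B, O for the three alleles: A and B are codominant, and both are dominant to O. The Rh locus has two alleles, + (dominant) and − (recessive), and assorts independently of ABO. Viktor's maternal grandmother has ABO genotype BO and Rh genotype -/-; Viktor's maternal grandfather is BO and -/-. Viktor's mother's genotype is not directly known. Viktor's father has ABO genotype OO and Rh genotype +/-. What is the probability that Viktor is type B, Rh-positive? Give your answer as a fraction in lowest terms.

1/4

Viktor's mother's ABO genotype from BO × BO: 1/4 BB, 1/2 BO, 1/4 OO.
Crossing each possibility with the father OO and summing P(type B): 1/4·1 + 1/2·1/2 + 1/4·0 = 1/2.
Similarly for Rh via the mother's Rh distribution: P(Rh+) = 1/2.
Independent loci: 1/2 × 1/2 = 1/4.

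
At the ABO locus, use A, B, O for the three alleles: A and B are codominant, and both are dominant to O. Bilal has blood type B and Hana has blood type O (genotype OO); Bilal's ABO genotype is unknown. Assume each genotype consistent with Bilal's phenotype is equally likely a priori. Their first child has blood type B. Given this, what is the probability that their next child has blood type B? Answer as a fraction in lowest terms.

Possible genotypes: Bilal ∈ {BB, BO}; Hana ∈ {OO}.
Weight each parental genotype pair by prior × P(type-B child):
  BB × OO: posterior weight 2/3; P(next child type B) = 1.
  BO × OO: posterior weight 1/3; P(next child type B) = 1/2.
Weighted sum = 5/6.

5/6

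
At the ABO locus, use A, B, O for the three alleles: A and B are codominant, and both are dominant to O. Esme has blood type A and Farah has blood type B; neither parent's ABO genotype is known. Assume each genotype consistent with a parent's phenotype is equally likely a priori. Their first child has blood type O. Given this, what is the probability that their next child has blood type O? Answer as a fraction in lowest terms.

Possible genotypes: Esme ∈ {AA, AO}; Farah ∈ {BB, BO}.
Weight each parental genotype pair by prior × P(type-O child):
  AO × BO: posterior weight 1; P(next child type O) = 1/4.
Weighted sum = 1/4.

1/4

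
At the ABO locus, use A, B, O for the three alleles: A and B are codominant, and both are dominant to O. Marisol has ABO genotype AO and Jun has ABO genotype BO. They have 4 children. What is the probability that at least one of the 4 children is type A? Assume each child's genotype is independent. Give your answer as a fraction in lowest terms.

ABO cross AO × BO → 1/4 O, 1/4 A, 1/4 B, 1/4 AB.
So P(type A) = 1/4 per child.
P(none) = (3/4)^4 = 81/256; P(at least one) = 1 − 81/256 = 175/256.

175/256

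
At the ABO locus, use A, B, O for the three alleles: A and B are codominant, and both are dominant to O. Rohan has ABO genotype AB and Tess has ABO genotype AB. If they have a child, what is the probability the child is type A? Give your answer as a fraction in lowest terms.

ABO cross AB × AB → offspring phenotypes: 1/4 A, 1/4 B, 1/2 AB.
So P(type A) = 1/4.

1/4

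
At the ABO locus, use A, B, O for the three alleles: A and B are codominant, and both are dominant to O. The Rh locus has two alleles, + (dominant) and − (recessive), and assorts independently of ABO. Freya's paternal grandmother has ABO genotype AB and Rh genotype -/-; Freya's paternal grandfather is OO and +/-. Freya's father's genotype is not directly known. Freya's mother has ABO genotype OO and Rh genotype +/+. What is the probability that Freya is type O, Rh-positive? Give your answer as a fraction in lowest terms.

Freya's father's ABO genotype from AB × OO: 1/2 AO, 1/2 BO.
Crossing each possibility with the mother OO and summing P(type O): 1/2·1/2 + 1/2·1/2 = 1/2.
Similarly for Rh via the father's Rh distribution: P(Rh+) = 1.
Independent loci: 1/2 × 1 = 1/2.

1/2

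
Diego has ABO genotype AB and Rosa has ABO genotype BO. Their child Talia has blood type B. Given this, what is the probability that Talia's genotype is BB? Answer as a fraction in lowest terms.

Cross AB × BO → 1/4 AB, 1/4 AO, 1/4 BB, 1/4 BO.
Type-B genotypes among offspring: BB (1/4), BO (1/4); total 1/2.
P(BB | type B) = (1/4) / (1/2) = 1/2.

1/2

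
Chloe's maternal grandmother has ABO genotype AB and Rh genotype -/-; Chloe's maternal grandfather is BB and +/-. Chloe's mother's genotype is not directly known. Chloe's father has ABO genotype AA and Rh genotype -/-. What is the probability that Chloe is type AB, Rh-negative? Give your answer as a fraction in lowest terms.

Chloe's mother's ABO genotype from AB × BB: 1/2 AB, 1/2 BB.
Crossing each possibility with the father AA and summing P(type AB): 1/2·1/2 + 1/2·1 = 3/4.
Similarly for Rh via the mother's Rh distribution: P(Rh-) = 3/4.
Independent loci: 3/4 × 3/4 = 9/16.

9/16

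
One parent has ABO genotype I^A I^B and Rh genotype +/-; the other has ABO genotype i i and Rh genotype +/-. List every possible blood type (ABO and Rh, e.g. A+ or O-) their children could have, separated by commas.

Gametes from I^A I^B × i i give offspring ABO genotypes I^A i, I^B i, i.e. phenotypes A, B.
Rh cross +/- × +/- → phenotypes Rh+, Rh-.
Combining independently: A+, A-, B+, B-.

A+, A-, B+, B-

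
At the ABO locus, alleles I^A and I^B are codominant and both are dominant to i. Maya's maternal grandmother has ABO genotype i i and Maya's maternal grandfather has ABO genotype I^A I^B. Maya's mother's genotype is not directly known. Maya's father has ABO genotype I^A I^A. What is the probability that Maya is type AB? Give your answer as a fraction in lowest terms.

Maya's mother's ABO genotype from i i × I^A I^B: 1/2 I^A i, 1/2 I^B i.
Crossing each possibility with the father I^A I^A and summing P(type AB): 1/2·0 + 1/2·1/2 = 1/4.

1/4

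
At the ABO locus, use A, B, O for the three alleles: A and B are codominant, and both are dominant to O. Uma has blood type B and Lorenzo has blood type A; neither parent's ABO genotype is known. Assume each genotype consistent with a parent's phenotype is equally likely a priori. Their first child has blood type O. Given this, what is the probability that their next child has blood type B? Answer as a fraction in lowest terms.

1/4

Possible genotypes: Uma ∈ {BB, BO}; Lorenzo ∈ {AA, AO}.
Weight each parental genotype pair by prior × P(type-O child):
  BO × AO: posterior weight 1; P(next child type B) = 1/4.
Weighted sum = 1/4.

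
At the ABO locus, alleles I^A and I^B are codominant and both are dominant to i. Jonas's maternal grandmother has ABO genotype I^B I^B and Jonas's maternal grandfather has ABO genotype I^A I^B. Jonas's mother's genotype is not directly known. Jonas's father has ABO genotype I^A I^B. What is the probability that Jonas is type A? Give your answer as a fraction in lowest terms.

1/8

Jonas's mother's ABO genotype from I^B I^B × I^A I^B: 1/2 I^A I^B, 1/2 I^B I^B.
Crossing each possibility with the father I^A I^B and summing P(type A): 1/2·1/4 + 1/2·0 = 1/8.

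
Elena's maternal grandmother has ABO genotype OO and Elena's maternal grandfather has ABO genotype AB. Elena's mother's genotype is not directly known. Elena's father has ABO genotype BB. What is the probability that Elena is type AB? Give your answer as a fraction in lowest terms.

Elena's mother's ABO genotype from OO × AB: 1/2 AO, 1/2 BO.
Crossing each possibility with the father BB and summing P(type AB): 1/2·1/2 + 1/2·0 = 1/4.

1/4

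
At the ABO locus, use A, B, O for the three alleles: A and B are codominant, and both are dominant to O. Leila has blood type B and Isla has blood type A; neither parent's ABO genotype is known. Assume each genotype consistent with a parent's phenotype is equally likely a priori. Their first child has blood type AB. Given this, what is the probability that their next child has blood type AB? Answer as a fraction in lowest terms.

Possible genotypes: Leila ∈ {BB, BO}; Isla ∈ {AA, AO}.
Weight each parental genotype pair by prior × P(type-AB child):
  BB × AA: posterior weight 4/9; P(next child type AB) = 1.
  BB × AO: posterior weight 2/9; P(next child type AB) = 1/2.
  BO × AA: posterior weight 2/9; P(next child type AB) = 1/2.
  BO × AO: posterior weight 1/9; P(next child type AB) = 1/4.
Weighted sum = 25/36.

25/36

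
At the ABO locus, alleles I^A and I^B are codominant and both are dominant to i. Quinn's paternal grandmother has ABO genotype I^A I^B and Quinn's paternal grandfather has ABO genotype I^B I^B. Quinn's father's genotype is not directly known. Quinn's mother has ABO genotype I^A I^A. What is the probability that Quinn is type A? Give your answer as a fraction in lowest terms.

1/4

Quinn's father's ABO genotype from I^A I^B × I^B I^B: 1/2 I^A I^B, 1/2 I^B I^B.
Crossing each possibility with the mother I^A I^A and summing P(type A): 1/2·1/2 + 1/2·0 = 1/4.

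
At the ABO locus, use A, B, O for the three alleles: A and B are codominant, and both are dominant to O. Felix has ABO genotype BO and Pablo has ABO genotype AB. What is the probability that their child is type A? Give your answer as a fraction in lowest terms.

1/4

ABO cross BO × AB → offspring phenotypes: 1/4 A, 1/2 B, 1/4 AB.
So P(type A) = 1/4.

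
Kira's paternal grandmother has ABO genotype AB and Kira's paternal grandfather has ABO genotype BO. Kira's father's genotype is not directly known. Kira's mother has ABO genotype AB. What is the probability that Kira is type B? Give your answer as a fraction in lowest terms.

3/8

Kira's father's ABO genotype from AB × BO: 1/4 AB, 1/4 AO, 1/4 BB, 1/4 BO.
Crossing each possibility with the mother AB and summing P(type B): 1/4·1/4 + 1/4·1/4 + 1/4·1/2 + 1/4·1/2 = 3/8.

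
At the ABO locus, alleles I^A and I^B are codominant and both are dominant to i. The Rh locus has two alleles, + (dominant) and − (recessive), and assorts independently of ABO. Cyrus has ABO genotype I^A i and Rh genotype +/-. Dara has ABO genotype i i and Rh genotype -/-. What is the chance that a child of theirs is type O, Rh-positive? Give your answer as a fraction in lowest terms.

ABO cross I^A i × i i → offspring phenotypes: 1/2 O, 1/2 A.
Rh cross +/- × -/- → 1/2 Rh+, 1/2 Rh-.
Independent loci: P(type O, Rh-positive) = 1/2 × 1/2 = 1/4.

1/4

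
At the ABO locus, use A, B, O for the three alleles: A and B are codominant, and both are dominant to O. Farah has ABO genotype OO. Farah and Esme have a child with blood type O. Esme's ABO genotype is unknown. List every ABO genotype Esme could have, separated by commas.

AO, BO, OO

For each candidate genotype of Esme, check whether crossing it with OO can produce every observed child phenotype.
  AA → possible child types {A} ✗
  AB → possible child types {A, B} ✗
  AO → possible child types {O, A} ✓
  BB → possible child types {B} ✗
  BO → possible child types {O, B} ✓
  OO → possible child types {O} ✓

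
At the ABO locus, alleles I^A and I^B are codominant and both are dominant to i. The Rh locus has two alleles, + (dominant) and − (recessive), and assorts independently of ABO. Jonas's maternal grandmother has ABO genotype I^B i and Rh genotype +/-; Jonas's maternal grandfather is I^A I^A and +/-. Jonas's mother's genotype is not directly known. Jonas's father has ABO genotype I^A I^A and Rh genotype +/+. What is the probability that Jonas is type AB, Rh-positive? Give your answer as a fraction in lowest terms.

Jonas's mother's ABO genotype from I^B i × I^A I^A: 1/2 I^A I^B, 1/2 I^A i.
Crossing each possibility with the father I^A I^A and summing P(type AB): 1/2·1/2 + 1/2·0 = 1/4.
Similarly for Rh via the mother's Rh distribution: P(Rh+) = 1.
Independent loci: 1/4 × 1 = 1/4.

1/4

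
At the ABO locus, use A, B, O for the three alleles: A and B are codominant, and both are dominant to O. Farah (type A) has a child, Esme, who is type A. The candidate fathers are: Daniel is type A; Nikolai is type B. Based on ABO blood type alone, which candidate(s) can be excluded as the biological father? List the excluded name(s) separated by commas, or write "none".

A candidate is excluded only if no genotype consistent with his phenotype could produce a type A child with a type A mother.
Every candidate has at least one consistent genotype combination, so none can be excluded.

none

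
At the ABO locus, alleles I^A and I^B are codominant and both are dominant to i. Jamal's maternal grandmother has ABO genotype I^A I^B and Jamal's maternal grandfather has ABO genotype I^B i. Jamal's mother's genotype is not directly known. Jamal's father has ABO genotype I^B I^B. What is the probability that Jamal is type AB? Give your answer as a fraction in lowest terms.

1/4

Jamal's mother's ABO genotype from I^A I^B × I^B i: 1/4 I^A I^B, 1/4 I^A i, 1/4 I^B I^B, 1/4 I^B i.
Crossing each possibility with the father I^B I^B and summing P(type AB): 1/4·1/2 + 1/4·1/2 + 1/4·0 + 1/4·0 = 1/4.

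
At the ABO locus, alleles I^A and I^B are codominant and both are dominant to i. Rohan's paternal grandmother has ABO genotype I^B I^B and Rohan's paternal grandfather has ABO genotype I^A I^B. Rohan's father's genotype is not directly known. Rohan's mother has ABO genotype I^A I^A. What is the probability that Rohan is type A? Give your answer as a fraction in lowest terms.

1/4

Rohan's father's ABO genotype from I^B I^B × I^A I^B: 1/2 I^A I^B, 1/2 I^B I^B.
Crossing each possibility with the mother I^A I^A and summing P(type A): 1/2·1/2 + 1/2·0 = 1/4.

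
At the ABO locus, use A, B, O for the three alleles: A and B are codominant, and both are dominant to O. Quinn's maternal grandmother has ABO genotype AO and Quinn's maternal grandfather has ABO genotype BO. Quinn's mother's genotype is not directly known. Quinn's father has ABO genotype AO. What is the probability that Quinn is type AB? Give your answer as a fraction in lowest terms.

Quinn's mother's ABO genotype from AO × BO: 1/4 AB, 1/4 AO, 1/4 BO, 1/4 OO.
Crossing each possibility with the father AO and summing P(type AB): 1/4·1/4 + 1/4·0 + 1/4·1/4 + 1/4·0 = 1/8.

1/8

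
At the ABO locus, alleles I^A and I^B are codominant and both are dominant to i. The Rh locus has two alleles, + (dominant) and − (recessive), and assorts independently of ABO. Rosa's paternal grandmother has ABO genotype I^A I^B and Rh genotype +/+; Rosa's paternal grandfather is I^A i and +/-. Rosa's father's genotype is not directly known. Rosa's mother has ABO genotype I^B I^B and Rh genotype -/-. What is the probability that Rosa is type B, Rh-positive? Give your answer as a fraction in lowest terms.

Rosa's father's ABO genotype from I^A I^B × I^A i: 1/4 I^A I^A, 1/4 I^A I^B, 1/4 I^A i, 1/4 I^B i.
Crossing each possibility with the mother I^B I^B and summing P(type B): 1/4·0 + 1/4·1/2 + 1/4·1/2 + 1/4·1 = 1/2.
Similarly for Rh via the father's Rh distribution: P(Rh+) = 3/4.
Independent loci: 1/2 × 3/4 = 3/8.

3/8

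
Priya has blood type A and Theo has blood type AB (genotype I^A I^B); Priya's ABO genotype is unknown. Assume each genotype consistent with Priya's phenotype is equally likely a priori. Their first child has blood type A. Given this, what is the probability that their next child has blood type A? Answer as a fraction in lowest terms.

Possible genotypes: Priya ∈ {I^A I^A, I^A i}; Theo ∈ {I^A I^B}.
Weight each parental genotype pair by prior × P(type-A child):
  I^A I^A × I^A I^B: posterior weight 1/2; P(next child type A) = 1/2.
  I^A i × I^A I^B: posterior weight 1/2; P(next child type A) = 1/2.
Weighted sum = 1/2.

1/2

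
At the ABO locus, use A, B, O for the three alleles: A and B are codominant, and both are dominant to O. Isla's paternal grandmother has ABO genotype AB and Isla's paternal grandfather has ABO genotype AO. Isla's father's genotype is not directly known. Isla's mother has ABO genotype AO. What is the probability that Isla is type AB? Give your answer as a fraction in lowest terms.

1/8

Isla's father's ABO genotype from AB × AO: 1/4 AA, 1/4 AB, 1/4 AO, 1/4 BO.
Crossing each possibility with the mother AO and summing P(type AB): 1/4·0 + 1/4·1/4 + 1/4·0 + 1/4·1/4 = 1/8.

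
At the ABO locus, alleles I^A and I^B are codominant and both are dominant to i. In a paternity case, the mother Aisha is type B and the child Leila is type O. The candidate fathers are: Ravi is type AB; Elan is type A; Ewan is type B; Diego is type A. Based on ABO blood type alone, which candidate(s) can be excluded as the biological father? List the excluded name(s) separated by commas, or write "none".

Ravi

A candidate is excluded only if no genotype consistent with his phenotype could produce a type O child with a type B mother.
Ravi (type AB): no genotype consistent with that phenotype can produce a type-O child with a type-B mother.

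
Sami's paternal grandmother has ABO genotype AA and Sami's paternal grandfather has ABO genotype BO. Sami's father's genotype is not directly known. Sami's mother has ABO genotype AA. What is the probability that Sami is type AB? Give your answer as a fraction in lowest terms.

Sami's father's ABO genotype from AA × BO: 1/2 AB, 1/2 AO.
Crossing each possibility with the mother AA and summing P(type AB): 1/2·1/2 + 1/2·0 = 1/4.

1/4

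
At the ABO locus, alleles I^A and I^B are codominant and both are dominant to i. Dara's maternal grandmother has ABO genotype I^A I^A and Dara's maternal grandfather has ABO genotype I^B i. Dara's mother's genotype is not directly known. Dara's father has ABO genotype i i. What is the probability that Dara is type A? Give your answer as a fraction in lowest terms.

Dara's mother's ABO genotype from I^A I^A × I^B i: 1/2 I^A I^B, 1/2 I^A i.
Crossing each possibility with the father i i and summing P(type A): 1/2·1/2 + 1/2·1/2 = 1/2.

1/2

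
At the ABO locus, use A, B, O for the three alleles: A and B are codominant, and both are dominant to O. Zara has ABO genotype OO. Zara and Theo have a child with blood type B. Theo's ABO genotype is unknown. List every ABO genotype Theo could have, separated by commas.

AB, BB, BO

For each candidate genotype of Theo, check whether crossing it with OO can produce every observed child phenotype.
  AA → possible child types {A} ✗
  AB → possible child types {A, B} ✓
  AO → possible child types {O, A} ✗
  BB → possible child types {B} ✓
  BO → possible child types {O, B} ✓
  OO → possible child types {O} ✗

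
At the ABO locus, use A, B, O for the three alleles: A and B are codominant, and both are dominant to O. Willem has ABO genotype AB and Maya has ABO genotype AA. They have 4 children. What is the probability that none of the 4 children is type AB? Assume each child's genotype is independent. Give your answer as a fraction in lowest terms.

ABO cross AB × AA → 1/2 A, 1/2 AB.
So P(type AB) = 1/2 per child.
P(not type AB) = 1/2 for one child; (1/2)^4 = 1/16.

1/16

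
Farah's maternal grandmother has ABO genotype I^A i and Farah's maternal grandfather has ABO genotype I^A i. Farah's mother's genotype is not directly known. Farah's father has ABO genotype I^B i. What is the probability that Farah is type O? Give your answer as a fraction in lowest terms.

1/4

Farah's mother's ABO genotype from I^A i × I^A i: 1/4 I^A I^A, 1/2 I^A i, 1/4 i i.
Crossing each possibility with the father I^B i and summing P(type O): 1/4·0 + 1/2·1/4 + 1/4·1/2 = 1/4.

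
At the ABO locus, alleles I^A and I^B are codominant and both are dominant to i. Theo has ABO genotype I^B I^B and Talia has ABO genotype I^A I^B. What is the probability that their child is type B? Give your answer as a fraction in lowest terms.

ABO cross I^B I^B × I^A I^B → offspring phenotypes: 1/2 B, 1/2 AB.
So P(type B) = 1/2.

1/2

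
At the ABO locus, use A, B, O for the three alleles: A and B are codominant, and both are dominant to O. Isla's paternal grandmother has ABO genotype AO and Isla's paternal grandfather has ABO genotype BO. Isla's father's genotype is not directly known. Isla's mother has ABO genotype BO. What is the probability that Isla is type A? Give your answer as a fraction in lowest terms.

1/8

Isla's father's ABO genotype from AO × BO: 1/4 AB, 1/4 AO, 1/4 BO, 1/4 OO.
Crossing each possibility with the mother BO and summing P(type A): 1/4·1/4 + 1/4·1/4 + 1/4·0 + 1/4·0 = 1/8.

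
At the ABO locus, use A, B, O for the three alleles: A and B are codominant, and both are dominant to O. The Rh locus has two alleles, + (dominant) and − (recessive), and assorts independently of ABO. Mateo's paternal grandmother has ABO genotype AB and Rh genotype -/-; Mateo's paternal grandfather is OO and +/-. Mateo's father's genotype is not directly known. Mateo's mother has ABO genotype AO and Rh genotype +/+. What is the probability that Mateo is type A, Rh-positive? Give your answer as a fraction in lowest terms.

Mateo's father's ABO genotype from AB × OO: 1/2 AO, 1/2 BO.
Crossing each possibility with the mother AO and summing P(type A): 1/2·3/4 + 1/2·1/4 = 1/2.
Similarly for Rh via the father's Rh distribution: P(Rh+) = 1.
Independent loci: 1/2 × 1 = 1/2.

1/2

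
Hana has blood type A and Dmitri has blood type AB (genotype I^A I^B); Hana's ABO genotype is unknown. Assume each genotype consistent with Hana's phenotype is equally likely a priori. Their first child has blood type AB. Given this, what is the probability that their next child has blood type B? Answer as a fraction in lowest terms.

1/12

Possible genotypes: Hana ∈ {I^A I^A, I^A i}; Dmitri ∈ {I^A I^B}.
Weight each parental genotype pair by prior × P(type-AB child):
  I^A I^A × I^A I^B: posterior weight 2/3; P(next child type B) = 0.
  I^A i × I^A I^B: posterior weight 1/3; P(next child type B) = 1/4.
Weighted sum = 1/12.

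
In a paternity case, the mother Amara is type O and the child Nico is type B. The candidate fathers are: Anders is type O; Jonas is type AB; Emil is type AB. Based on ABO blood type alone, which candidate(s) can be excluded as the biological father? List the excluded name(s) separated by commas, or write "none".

A candidate is excluded only if no genotype consistent with his phenotype could produce a type B child with a type O mother.
Anders (type O): no genotype consistent with that phenotype can produce a type-B child with a type-O mother.

Anders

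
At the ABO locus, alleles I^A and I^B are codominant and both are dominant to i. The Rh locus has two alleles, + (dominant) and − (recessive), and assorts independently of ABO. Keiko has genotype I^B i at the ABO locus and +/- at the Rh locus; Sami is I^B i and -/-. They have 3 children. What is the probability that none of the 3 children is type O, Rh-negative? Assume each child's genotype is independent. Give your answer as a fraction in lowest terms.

343/512

ABO cross I^B i × I^B i → 1/4 O, 3/4 B.
Rh cross +/- × -/- → 1/2 Rh+, 1/2 Rh-; so P(type O, Rh-negative) = 1/4 × 1/2 = 1/8 per child.
P(not type O, Rh-negative) = 7/8 for one child; (7/8)^3 = 343/512.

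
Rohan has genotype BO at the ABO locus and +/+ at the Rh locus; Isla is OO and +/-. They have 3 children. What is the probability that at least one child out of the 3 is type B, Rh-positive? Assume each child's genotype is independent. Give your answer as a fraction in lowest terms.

ABO cross BO × OO → 1/2 O, 1/2 B.
Rh cross +/+ × +/- → 1 Rh+; so P(type B, Rh-positive) = 1/2 × 1 = 1/2 per child.
P(none) = (1/2)^3 = 1/8; P(at least one) = 1 − 1/8 = 7/8.

7/8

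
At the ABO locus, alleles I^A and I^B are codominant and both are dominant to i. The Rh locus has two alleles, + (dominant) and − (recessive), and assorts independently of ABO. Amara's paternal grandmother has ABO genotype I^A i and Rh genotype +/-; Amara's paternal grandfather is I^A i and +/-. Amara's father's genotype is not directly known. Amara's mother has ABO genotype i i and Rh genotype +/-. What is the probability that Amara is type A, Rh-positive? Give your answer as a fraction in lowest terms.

3/8

Amara's father's ABO genotype from I^A i × I^A i: 1/4 I^A I^A, 1/2 I^A i, 1/4 i i.
Crossing each possibility with the mother i i and summing P(type A): 1/4·1 + 1/2·1/2 + 1/4·0 = 1/2.
Similarly for Rh via the father's Rh distribution: P(Rh+) = 3/4.
Independent loci: 1/2 × 3/4 = 3/8.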